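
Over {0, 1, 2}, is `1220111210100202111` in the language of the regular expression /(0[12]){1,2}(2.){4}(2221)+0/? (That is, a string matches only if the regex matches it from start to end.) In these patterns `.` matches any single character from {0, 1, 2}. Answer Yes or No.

No

Every match must start with `0`, but `1220111210100202111` does not.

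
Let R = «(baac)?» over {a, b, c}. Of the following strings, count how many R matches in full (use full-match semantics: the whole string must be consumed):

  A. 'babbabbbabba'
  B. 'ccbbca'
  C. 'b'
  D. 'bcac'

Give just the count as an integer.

0

A → no match
B → no match
C → no match
D → no match
Total matched: 0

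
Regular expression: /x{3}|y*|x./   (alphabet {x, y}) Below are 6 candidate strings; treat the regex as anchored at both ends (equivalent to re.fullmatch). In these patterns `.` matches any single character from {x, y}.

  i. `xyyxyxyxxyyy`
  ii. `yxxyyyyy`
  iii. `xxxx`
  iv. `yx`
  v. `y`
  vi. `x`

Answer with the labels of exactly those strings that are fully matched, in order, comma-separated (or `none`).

i → no match
ii → no match
iii → no match
iv → no match
v → match
vi → no match

v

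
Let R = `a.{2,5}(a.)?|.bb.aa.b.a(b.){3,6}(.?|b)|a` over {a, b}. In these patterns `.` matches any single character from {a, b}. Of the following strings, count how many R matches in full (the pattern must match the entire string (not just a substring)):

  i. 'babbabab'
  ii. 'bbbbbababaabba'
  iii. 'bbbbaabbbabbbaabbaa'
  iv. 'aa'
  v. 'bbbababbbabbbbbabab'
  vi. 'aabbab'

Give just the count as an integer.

1

i → no match
ii → no match
iii → no match
iv → no match
v → no match
vi → match
Total matched: 1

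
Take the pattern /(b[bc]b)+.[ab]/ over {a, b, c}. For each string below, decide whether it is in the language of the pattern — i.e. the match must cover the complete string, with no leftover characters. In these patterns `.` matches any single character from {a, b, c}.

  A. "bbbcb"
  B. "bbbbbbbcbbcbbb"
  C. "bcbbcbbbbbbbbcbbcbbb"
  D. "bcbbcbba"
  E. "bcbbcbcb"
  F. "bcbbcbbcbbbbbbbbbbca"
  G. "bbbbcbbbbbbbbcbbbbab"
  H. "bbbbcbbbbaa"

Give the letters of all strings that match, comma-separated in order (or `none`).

A, B, C, D, E, F, G, H

A → match
B → match
C → match
D → match
E → match
F → match
G → match
H → match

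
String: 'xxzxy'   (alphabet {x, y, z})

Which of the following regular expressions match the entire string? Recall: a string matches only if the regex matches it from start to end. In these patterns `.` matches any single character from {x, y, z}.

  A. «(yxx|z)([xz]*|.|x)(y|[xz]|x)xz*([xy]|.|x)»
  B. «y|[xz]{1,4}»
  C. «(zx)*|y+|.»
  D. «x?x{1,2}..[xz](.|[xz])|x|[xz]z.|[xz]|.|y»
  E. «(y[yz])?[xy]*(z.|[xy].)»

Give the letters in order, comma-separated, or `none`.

A → no match
B → no match
C → no match
D → match
E → no match

D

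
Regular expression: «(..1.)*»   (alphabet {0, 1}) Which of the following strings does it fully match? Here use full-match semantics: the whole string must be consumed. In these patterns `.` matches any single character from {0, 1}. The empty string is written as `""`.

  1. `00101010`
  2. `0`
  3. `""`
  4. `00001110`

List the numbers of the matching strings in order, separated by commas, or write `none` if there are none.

1, 3

1 → match
2 → no match
3 → match
4 → no match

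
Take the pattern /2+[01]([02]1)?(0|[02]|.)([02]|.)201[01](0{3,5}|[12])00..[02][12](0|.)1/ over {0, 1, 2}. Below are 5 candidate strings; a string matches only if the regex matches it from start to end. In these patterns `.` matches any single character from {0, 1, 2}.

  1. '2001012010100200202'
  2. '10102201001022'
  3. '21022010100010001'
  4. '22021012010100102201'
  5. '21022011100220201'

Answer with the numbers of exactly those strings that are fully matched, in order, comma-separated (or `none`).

1 → no match — must end with '1'
2 → no match — must start with '2'
3 → no match
4 → match
5 → match

4, 5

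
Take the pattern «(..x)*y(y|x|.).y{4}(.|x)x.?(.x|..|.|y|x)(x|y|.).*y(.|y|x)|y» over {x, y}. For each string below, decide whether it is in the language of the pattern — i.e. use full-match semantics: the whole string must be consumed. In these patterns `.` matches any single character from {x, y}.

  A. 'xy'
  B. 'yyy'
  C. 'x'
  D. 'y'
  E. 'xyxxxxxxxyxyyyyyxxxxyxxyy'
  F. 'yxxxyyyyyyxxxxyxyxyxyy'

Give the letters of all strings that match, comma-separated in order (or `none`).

D, E

A. 'xy' → no match
B. 'yyy' → no match
C. 'x' → no match
D. 'y' → match
E → match
F → no match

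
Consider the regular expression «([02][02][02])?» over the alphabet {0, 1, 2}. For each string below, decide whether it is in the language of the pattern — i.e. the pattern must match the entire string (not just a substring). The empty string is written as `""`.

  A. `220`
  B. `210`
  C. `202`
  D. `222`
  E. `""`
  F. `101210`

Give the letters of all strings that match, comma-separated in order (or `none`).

A, C, D, E

A → match
B → no match
C → match
D → match
E → match
F → no match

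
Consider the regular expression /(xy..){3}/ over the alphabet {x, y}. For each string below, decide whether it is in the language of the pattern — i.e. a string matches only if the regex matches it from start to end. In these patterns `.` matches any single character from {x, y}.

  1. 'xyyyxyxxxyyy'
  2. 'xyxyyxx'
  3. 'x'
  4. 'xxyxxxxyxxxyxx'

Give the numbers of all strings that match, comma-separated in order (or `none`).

1

1 → match
2 → no match
3 → no match — must start with 'xy'
4 → no match — must start with 'xy'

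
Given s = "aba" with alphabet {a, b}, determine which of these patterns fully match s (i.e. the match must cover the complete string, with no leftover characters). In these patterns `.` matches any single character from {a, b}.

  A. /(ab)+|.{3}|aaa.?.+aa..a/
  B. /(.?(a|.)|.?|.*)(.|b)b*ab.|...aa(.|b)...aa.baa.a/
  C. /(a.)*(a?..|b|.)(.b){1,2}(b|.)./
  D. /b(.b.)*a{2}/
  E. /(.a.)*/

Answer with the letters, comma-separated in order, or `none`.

A → match
B → no match
C → no match
D → no match — must start with "b"
E → no match

A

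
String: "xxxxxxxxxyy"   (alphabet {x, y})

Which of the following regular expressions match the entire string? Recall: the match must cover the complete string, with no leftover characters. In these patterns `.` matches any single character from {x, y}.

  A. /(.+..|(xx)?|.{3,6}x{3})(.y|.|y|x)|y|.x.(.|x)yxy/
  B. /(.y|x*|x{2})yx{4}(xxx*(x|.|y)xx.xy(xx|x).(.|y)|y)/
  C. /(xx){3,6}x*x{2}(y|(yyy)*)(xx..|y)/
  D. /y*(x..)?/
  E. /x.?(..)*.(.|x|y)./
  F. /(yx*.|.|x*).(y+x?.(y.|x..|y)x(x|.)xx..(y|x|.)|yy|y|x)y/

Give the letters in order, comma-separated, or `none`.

A, C, E, F

A → match
B → no match
C → match
D → no match
E → match
F → match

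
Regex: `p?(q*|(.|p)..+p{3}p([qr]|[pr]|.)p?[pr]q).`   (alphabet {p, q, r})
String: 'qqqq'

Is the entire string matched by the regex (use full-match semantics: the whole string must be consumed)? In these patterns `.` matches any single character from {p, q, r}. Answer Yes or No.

Yes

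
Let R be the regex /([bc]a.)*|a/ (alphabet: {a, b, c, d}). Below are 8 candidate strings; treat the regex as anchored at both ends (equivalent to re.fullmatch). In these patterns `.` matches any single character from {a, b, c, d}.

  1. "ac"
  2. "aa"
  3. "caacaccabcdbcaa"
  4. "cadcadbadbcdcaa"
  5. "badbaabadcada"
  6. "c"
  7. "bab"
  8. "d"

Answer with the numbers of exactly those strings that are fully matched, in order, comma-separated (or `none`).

7

1. "ac" → no match
2. "aa" → no match
3 → no match
4 → no match
5 → no match
6. "c" → no match
7. "bab" → match
8. "d" → no match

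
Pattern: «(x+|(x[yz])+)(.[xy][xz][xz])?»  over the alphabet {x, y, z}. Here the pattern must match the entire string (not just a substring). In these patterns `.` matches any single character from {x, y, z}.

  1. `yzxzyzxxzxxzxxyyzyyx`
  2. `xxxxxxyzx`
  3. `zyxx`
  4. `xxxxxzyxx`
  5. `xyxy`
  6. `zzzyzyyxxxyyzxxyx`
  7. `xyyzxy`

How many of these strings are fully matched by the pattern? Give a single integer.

3

1 → no match — must start with `x`
2 → match
3 → no match — must start with `x`
4 → match
5 → match
6 → no match — must start with `x`
7 → no match
Total matched: 3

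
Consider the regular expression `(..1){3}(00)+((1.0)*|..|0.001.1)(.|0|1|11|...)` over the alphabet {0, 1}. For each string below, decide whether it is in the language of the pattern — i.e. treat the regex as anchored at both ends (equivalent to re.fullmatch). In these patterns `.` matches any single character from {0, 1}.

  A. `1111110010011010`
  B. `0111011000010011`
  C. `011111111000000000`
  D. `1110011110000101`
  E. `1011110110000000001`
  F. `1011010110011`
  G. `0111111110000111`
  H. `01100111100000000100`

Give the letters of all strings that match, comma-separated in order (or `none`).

A → match
B → no match
C → match
D → match
E → no match
F → match
G → match
H → match

A, C, D, F, G, H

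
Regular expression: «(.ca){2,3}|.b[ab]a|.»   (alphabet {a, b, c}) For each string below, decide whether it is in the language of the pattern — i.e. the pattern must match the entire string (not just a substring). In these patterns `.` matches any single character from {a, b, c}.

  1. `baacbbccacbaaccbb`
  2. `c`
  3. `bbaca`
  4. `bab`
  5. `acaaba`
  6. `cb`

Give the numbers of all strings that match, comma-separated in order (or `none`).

1 → no match
2. `c` → match
3. `bbaca` → no match
4. `bab` → no match
5. `acaaba` → no match
6. `cb` → no match

2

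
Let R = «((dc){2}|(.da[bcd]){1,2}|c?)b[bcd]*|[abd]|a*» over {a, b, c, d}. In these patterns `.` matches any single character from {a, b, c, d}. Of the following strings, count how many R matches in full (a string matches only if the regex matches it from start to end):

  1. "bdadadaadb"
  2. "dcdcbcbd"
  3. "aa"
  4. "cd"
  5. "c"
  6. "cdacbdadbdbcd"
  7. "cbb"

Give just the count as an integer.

1. "bdadadaadb" → no match
2. "dcdcbcbd" → match
3. "aa" → match
4. "cd" → no match
5. "c" → no match
6 → match
7. "cbb" → match
Total matched: 4

4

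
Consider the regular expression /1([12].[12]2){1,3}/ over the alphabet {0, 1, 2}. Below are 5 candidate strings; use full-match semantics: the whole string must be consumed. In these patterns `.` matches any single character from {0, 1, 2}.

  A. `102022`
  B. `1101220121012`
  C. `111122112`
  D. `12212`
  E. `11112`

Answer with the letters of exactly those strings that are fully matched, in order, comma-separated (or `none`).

A → no match
B → match
C → match
D → match
E → match

B, C, D, E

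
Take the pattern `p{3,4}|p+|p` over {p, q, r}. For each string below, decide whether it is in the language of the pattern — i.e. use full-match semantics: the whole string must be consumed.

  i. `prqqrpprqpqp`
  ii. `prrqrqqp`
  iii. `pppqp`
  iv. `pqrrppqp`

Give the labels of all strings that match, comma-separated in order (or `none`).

none

i → no match
ii → no match
iii → no match
iv → no match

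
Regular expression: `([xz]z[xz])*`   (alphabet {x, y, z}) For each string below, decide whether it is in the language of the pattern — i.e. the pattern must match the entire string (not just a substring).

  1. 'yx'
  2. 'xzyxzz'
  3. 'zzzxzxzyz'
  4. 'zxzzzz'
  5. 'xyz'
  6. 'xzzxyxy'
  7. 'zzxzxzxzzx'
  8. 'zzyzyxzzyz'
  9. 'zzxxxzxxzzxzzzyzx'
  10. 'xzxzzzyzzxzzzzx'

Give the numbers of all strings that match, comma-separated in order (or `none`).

1 → no match
2 → no match
3 → no match
4 → no match
5 → no match
6 → no match
7 → no match
8 → no match
9 → no match
10 → no match

none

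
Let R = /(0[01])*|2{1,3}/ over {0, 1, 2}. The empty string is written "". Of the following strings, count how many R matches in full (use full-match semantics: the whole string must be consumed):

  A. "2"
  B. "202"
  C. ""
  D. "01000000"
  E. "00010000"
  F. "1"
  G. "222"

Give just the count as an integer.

5

A. "2" → match
B. "202" → no match
C. "" → match
D. "01000000" → match
E. "00010000" → match
F. "1" → no match
G. "222" → match
Total matched: 5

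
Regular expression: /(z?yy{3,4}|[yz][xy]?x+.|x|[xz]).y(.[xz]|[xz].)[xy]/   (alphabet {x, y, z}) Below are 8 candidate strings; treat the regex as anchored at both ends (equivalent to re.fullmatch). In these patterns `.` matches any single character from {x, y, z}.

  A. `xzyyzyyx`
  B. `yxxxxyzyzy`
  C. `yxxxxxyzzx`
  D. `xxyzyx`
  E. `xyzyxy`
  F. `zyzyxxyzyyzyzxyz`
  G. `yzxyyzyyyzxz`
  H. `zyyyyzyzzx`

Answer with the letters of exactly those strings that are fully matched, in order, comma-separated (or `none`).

C, D, H

A → no match
B → no match
C → match
D → match
E → no match
F → no match
G → no match
H → match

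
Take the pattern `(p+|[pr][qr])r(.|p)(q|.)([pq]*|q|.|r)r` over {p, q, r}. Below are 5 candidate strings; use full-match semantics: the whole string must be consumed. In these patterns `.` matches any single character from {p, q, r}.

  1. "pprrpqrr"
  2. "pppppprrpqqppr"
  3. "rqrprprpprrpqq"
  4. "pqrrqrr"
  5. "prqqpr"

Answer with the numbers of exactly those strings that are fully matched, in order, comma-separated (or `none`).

1 → no match
2 → match
3 → no match — must end with "r"
4 → match
5 → match

2, 4, 5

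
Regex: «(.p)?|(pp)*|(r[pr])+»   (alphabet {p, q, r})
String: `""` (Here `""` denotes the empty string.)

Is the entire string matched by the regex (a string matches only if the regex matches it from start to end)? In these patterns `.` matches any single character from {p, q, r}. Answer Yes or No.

Yes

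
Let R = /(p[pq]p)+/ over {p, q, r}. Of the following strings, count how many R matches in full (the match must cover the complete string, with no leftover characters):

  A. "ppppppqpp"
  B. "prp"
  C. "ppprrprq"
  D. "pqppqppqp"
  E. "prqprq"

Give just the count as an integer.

A → no match
B → no match
C → no match — must end with "p"
D → match
E → no match — must end with "p"
Total matched: 1

1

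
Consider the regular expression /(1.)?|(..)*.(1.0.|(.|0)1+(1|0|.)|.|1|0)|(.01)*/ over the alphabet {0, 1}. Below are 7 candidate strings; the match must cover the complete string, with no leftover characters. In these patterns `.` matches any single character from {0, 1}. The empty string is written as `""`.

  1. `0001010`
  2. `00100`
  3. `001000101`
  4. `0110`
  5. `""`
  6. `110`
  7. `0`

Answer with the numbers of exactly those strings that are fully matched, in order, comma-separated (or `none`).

1 → no match
2 → no match
3 → no match
4 → match
5 → match
6 → no match
7 → no match

4, 5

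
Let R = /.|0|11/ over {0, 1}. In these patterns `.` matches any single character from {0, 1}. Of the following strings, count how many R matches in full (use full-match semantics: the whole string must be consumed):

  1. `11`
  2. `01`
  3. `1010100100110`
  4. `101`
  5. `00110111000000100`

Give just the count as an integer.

1

1. `11` → match
2. `01` → no match
3 → no match
4. `101` → no match
5 → no match
Total matched: 1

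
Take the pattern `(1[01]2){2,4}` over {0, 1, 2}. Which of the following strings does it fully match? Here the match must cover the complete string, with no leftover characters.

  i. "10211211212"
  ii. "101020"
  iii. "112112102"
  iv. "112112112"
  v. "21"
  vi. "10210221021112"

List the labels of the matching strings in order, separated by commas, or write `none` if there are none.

iii, iv

i → no match
ii → no match — must end with "2"
iii → match
iv → match
v → no match — must start with "1"
vi → no match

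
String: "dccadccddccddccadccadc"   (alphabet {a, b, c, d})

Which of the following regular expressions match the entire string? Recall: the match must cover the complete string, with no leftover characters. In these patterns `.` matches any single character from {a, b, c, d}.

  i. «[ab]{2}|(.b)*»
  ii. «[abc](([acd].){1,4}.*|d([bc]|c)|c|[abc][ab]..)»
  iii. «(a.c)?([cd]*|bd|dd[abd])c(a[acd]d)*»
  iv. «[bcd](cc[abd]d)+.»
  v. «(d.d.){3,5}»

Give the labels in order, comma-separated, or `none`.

iv

i → no match
ii → no match
iii → no match
iv → match
v → no match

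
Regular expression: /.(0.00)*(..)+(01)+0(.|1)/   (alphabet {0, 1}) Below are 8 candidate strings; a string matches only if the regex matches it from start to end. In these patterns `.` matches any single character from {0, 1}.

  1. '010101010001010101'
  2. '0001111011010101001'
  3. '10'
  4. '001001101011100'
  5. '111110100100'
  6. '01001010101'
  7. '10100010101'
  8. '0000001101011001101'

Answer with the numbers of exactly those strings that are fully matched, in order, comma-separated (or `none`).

6, 7

1 → no match
2 → no match
3 → no match
4 → no match
5 → no match
6 → match
7 → match
8 → no match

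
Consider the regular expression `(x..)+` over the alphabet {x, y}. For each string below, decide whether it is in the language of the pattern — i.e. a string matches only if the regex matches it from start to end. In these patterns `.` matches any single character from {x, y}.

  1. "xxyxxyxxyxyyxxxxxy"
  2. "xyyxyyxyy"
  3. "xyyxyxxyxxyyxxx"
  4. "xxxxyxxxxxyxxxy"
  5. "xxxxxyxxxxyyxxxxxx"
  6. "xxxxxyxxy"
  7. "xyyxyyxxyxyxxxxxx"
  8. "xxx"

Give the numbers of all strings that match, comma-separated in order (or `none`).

1, 2, 3, 4, 5, 6, 8

1 → match
2. "xyyxyyxyy" → match
3 → match
4 → match
5 → match
6. "xxxxxyxxy" → match
7 → no match
8. "xxx" → match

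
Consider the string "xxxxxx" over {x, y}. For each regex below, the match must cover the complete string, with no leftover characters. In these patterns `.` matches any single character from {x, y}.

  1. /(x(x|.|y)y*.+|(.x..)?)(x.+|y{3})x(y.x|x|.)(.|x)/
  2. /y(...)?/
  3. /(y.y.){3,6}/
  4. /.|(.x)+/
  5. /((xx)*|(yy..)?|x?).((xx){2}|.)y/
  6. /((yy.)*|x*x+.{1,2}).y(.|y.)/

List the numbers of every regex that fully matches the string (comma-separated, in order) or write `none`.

1, 4

1 → match
2 → no match — must start with "y"
3 → no match — must start with "y"
4 → match
5 → no match — must end with "y"
6 → no match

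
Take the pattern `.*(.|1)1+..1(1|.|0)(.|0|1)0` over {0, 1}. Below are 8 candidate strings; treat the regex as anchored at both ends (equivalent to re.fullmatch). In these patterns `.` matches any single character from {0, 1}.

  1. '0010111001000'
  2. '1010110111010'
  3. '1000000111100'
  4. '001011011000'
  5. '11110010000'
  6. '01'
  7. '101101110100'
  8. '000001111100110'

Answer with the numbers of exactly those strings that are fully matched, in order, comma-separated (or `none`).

1 → match
2 → no match
3 → no match
4 → match
5 → no match
6 → no match — must end with '0'
7 → no match
8 → no match

1, 4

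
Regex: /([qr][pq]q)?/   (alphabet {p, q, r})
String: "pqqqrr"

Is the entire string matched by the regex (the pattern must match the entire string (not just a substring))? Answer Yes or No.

No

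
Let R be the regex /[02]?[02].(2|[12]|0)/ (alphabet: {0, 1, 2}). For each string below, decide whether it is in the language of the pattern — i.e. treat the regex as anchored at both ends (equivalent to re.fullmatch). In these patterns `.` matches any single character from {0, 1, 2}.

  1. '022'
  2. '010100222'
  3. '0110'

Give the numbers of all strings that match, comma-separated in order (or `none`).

1. '022' → match
2. '010100222' → no match
3. '0110' → no match

1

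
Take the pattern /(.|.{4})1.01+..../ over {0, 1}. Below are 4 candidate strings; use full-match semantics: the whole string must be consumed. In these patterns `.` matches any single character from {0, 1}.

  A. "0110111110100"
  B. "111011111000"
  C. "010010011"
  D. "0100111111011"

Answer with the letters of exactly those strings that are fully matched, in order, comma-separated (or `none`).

A → match
B → match
C → match
D → match

A, B, C, D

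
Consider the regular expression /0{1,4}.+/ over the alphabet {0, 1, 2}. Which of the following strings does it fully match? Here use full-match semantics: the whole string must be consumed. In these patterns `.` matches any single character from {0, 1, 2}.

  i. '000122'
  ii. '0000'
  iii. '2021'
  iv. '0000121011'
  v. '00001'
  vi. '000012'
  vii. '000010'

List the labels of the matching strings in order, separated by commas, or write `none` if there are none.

i. '000122' → match
ii. '0000' → match
iii. '2021' → no match — must start with '0'
iv. '0000121011' → match
v. '00001' → match
vi. '000012' → match
vii. '000010' → match

i, ii, iv, v, vi, vii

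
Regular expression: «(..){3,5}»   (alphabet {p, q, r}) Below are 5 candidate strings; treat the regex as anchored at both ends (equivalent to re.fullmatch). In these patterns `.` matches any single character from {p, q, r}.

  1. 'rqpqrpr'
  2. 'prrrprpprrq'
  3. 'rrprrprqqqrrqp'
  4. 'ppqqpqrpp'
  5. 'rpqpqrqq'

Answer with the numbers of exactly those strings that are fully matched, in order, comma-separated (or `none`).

1. 'rqpqrpr' → no match
2. 'prrrprpprrq' → no match
3 → no match
4. 'ppqqpqrpp' → no match
5. 'rpqpqrqq' → match

5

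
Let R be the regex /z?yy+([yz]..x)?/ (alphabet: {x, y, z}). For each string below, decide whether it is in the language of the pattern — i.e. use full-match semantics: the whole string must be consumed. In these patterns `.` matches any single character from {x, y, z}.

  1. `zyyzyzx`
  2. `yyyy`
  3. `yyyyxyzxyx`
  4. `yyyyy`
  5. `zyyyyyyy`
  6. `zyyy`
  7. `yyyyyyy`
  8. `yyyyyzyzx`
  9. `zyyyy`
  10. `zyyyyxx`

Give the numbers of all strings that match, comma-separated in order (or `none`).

1 → match
2 → match
3 → no match
4 → match
5 → match
6 → match
7 → match
8 → match
9 → match
10 → match

1, 2, 4, 5, 6, 7, 8, 9, 10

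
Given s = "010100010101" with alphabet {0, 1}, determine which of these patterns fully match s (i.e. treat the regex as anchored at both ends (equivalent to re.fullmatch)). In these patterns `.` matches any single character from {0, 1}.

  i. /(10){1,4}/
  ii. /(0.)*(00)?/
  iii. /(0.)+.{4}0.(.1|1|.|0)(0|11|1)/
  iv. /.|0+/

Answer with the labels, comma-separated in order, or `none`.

ii, iii

i → no match — must start with "10"
ii → match
iii → match
iv → no match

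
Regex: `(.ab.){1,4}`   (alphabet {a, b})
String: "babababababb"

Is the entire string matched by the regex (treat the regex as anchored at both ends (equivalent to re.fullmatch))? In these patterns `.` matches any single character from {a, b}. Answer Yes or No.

Yes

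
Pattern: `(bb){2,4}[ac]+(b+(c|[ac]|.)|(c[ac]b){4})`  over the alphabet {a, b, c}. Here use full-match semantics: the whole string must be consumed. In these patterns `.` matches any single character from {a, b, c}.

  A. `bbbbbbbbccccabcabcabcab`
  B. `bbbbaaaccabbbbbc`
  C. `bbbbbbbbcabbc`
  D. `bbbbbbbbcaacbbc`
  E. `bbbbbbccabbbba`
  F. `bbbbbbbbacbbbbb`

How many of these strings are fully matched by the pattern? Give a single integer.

6

A → match
B → match
C → match
D → match
E → match
F → match
Total matched: 6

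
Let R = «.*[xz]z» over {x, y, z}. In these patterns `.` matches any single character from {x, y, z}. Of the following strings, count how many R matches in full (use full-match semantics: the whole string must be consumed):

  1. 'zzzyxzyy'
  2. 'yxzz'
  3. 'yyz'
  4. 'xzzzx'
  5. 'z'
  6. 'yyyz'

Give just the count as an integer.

1

1 → no match — must end with 'z'
2 → match
3 → no match
4 → no match — must end with 'z'
5 → no match
6 → no match
Total matched: 1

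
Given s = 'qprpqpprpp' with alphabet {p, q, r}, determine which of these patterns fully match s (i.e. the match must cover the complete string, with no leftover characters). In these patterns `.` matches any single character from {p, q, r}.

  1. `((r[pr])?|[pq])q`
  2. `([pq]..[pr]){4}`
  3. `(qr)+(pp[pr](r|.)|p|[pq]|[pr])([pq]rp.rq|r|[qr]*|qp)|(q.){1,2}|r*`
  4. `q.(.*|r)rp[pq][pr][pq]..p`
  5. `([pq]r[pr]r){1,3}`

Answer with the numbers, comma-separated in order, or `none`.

4

1 → no match — must end with 'q'
2 → no match
3 → no match
4 → match
5 → no match — must end with 'r'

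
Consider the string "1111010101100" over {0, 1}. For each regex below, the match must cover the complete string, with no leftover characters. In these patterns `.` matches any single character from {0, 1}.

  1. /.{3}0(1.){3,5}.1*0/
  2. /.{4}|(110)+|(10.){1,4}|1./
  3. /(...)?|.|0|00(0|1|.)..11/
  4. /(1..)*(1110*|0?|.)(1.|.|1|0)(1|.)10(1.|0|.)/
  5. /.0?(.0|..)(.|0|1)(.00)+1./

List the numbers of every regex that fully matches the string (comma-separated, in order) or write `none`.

1 → no match
2 → no match
3 → no match
4 → match
5 → no match

4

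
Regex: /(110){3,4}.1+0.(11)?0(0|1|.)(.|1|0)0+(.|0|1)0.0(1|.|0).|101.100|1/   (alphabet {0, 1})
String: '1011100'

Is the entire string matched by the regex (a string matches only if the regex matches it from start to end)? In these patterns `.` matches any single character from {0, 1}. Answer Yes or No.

Yes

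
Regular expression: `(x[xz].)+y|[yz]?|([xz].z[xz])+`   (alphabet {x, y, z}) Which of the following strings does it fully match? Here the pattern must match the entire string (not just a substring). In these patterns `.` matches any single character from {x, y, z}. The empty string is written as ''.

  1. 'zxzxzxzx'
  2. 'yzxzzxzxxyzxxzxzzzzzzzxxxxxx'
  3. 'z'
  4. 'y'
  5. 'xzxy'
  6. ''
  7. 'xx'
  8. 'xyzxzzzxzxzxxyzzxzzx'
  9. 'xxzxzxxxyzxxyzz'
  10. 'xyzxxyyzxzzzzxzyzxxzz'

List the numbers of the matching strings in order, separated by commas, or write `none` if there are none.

1 → match
2 → no match
3 → match
4 → match
5 → match
6 → match
7 → no match
8 → match
9 → no match
10 → no match

1, 3, 4, 5, 6, 8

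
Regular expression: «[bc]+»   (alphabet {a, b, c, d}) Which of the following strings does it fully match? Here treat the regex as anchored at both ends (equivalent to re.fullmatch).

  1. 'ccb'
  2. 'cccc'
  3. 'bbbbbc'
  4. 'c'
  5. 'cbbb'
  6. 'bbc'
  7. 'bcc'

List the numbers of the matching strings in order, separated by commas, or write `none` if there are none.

1, 2, 3, 4, 5, 6, 7

1. 'ccb' → match
2. 'cccc' → match
3. 'bbbbbc' → match
4. 'c' → match
5. 'cbbb' → match
6. 'bbc' → match
7. 'bcc' → match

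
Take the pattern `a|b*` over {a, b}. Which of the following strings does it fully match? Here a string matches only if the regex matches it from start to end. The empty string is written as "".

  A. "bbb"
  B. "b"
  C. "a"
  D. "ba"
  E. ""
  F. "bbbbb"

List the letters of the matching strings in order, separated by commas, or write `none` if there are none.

A, B, C, E, F

A. "bbb" → match
B. "b" → match
C. "a" → match
D. "ba" → no match
E. "" → match
F. "bbbbb" → match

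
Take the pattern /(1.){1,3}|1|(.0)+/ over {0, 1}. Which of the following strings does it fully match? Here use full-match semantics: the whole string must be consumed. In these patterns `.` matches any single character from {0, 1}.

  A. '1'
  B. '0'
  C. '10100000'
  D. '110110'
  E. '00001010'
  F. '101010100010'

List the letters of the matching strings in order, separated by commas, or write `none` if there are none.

A, C, E, F

A → match
B → no match
C → match
D → no match
E → match
F → match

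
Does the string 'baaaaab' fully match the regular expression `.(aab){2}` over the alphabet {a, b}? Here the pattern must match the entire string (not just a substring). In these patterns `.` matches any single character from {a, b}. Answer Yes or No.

No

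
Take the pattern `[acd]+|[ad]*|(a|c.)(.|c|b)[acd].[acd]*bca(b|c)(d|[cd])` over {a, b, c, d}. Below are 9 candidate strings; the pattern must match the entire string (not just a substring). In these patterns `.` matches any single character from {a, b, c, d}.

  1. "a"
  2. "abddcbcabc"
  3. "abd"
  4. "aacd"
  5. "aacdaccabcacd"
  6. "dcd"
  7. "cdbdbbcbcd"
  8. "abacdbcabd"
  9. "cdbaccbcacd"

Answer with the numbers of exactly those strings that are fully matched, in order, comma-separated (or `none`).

1 → match
2 → match
3 → no match
4 → match
5 → match
6 → match
7 → no match
8 → match
9 → match

1, 2, 4, 5, 6, 8, 9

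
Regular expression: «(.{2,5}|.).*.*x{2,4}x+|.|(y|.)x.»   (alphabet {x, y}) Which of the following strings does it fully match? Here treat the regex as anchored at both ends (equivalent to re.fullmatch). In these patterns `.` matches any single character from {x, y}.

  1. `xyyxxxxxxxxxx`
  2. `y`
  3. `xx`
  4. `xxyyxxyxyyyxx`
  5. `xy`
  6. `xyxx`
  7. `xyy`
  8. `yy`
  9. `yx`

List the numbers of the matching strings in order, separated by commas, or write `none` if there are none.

1, 2

1 → match
2 → match
3 → no match
4 → no match
5 → no match
6 → no match
7 → no match
8 → no match
9 → no match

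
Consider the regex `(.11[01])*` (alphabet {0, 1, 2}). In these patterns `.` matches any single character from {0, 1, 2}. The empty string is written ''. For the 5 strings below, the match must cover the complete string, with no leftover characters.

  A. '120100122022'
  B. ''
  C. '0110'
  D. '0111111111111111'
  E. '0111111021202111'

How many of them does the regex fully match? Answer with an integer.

A. '120100122022' → no match
B. '' → match
C. '0110' → match
D → match
E → no match
Total matched: 3

3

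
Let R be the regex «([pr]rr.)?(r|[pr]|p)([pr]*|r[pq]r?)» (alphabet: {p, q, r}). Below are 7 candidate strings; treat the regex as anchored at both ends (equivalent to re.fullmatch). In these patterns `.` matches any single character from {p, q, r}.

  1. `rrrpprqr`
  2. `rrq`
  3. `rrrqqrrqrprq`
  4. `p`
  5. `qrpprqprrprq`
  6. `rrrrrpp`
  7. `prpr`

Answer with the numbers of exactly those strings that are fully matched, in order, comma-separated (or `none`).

1, 2, 4, 6, 7

1. `rrrpprqr` → match
2. `rrq` → match
3. `rrrqqrrqrprq` → no match
4. `p` → match
5. `qrpprqprrprq` → no match
6. `rrrrrpp` → match
7. `prpr` → match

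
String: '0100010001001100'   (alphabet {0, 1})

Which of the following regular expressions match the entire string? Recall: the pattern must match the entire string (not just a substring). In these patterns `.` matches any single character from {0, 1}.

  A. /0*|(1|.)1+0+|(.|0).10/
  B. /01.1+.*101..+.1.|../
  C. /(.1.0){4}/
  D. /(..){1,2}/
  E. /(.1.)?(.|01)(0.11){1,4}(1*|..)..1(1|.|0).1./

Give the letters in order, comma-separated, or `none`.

C

A → no match
B → no match
C → match
D → no match
E → no match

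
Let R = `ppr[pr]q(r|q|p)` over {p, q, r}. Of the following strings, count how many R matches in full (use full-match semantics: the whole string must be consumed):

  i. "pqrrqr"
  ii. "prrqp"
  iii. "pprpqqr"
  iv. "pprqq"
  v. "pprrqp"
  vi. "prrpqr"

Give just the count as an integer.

i → no match — must start with "ppr"
ii → no match — must start with "ppr"
iii → no match
iv → no match
v → match
vi → no match — must start with "ppr"
Total matched: 1

1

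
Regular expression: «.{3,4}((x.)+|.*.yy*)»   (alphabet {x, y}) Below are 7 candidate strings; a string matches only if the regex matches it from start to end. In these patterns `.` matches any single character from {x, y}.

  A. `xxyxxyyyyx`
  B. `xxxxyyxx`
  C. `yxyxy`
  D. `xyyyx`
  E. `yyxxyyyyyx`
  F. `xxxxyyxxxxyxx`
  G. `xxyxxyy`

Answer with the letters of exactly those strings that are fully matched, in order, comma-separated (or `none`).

A → no match
B → no match
C → match
D → no match
E → no match
F → no match
G → match

C, G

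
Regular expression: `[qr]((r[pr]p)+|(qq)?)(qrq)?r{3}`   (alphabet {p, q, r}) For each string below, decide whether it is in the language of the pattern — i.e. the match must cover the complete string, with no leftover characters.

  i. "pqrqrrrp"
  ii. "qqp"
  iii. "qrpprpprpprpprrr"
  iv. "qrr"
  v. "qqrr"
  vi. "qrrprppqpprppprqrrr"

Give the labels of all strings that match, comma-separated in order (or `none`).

i → no match — must end with "r"
ii → no match — must end with "r"
iii → match
iv → no match
v → no match
vi → no match

iii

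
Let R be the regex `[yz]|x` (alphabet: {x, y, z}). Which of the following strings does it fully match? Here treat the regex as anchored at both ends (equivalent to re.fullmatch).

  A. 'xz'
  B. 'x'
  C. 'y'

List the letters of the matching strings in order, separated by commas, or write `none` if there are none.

B, C

A → no match
B → match
C → match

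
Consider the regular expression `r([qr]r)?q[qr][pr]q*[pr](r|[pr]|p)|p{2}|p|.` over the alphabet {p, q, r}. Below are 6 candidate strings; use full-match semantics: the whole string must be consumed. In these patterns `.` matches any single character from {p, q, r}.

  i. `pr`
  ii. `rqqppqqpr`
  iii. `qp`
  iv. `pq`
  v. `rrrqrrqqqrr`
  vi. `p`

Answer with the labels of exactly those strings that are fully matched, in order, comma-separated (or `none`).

i → no match
ii → no match
iii → no match
iv → no match
v → match
vi → match

v, vi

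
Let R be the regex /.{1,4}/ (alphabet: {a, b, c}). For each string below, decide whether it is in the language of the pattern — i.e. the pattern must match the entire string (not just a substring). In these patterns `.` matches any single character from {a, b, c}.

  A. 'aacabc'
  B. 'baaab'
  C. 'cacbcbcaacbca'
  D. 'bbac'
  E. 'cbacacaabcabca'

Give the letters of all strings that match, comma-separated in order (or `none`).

A → no match
B → no match
C → no match
D → match
E → no match

D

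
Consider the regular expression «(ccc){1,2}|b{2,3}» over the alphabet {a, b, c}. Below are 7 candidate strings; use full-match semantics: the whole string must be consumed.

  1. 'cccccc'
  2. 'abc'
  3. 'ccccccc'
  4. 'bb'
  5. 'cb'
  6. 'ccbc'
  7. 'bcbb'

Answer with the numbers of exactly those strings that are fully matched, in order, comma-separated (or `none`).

1, 4

1 → match
2 → no match
3 → no match
4 → match
5 → no match
6 → no match
7 → no match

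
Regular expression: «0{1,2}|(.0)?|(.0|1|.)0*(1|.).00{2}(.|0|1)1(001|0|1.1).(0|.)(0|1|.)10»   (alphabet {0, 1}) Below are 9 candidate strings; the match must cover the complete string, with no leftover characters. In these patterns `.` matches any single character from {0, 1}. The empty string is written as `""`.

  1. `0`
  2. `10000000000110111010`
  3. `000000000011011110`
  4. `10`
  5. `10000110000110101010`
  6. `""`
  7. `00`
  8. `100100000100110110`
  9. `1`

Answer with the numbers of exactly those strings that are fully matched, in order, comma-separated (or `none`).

1 → match
2 → match
3 → match
4 → match
5 → match
6 → match
7 → match
8 → match
9 → no match

1, 2, 3, 4, 5, 6, 7, 8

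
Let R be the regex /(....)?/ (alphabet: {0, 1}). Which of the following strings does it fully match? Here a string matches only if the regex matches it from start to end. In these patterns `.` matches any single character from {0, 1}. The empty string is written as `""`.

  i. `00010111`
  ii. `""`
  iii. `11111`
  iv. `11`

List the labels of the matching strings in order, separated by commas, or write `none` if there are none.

i → no match
ii → match
iii → no match
iv → no match

ii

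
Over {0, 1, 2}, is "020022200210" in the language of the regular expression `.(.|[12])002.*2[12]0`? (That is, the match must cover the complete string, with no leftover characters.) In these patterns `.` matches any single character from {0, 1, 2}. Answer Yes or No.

Yes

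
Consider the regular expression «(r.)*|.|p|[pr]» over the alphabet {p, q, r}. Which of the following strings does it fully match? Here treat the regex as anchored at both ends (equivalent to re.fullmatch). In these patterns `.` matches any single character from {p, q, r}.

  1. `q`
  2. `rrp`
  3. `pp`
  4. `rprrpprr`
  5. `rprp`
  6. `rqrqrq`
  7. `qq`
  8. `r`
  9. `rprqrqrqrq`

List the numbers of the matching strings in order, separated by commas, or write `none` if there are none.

1 → match
2 → no match
3 → no match
4 → no match
5 → match
6 → match
7 → no match
8 → match
9 → match

1, 5, 6, 8, 9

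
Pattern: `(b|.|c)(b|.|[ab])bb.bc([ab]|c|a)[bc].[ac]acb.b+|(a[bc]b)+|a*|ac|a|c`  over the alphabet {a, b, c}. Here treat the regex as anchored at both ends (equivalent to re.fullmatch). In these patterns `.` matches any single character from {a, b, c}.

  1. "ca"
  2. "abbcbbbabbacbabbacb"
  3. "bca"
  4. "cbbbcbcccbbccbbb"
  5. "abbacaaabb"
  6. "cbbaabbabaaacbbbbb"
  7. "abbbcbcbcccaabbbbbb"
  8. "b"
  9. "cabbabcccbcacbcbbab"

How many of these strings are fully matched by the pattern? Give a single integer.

0

1 → no match
2 → no match
3 → no match
4 → no match
5 → no match
6 → no match
7 → no match
8 → no match
9 → no match
Total matched: 0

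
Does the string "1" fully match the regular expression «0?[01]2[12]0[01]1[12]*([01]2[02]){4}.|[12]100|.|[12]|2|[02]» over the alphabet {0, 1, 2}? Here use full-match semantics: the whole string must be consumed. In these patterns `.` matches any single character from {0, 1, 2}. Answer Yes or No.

Yes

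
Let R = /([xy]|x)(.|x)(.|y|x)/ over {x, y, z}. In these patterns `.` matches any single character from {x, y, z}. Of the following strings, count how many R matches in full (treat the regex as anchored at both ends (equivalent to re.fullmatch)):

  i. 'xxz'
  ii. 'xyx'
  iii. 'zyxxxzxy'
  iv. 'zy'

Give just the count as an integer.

i → match
ii → match
iii → no match
iv → no match
Total matched: 2

2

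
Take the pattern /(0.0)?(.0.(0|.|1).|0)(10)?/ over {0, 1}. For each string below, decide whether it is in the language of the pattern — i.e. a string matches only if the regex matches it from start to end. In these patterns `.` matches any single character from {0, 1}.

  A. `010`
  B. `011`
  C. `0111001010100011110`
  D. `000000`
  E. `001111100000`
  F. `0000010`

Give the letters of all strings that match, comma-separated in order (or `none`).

A, F

A → match
B → no match
C → no match
D → no match
E → no match
F → match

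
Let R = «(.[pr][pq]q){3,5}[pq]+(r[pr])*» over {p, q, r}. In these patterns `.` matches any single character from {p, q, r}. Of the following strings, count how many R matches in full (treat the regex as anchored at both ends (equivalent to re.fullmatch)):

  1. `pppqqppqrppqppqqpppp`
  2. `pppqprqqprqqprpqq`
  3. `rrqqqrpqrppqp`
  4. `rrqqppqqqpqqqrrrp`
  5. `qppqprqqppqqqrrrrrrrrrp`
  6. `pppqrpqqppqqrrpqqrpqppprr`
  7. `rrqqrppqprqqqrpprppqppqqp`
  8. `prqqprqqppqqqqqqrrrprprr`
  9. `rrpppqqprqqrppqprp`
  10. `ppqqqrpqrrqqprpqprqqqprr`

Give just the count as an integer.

8

1 → match
2 → match
3 → match
4 → match
5 → match
6 → match
7 → no match
8 → match
9 → no match
10 → match
Total matched: 8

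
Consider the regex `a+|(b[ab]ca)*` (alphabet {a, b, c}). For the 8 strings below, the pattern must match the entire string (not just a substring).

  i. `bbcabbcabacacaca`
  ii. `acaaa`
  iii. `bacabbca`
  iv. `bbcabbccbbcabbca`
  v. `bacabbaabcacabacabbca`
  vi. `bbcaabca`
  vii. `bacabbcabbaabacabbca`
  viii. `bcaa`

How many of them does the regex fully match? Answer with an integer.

i → no match
ii → no match
iii → match
iv → no match
v → no match
vi → no match
vii → no match
viii → no match
Total matched: 1

1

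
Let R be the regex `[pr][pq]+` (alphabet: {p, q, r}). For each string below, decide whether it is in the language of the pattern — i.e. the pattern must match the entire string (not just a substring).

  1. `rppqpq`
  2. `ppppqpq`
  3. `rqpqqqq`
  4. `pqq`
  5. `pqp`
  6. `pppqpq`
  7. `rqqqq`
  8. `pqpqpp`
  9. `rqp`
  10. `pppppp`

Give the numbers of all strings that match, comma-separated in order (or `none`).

1, 2, 3, 4, 5, 6, 7, 8, 9, 10

1. `rppqpq` → match
2. `ppppqpq` → match
3. `rqpqqqq` → match
4. `pqq` → match
5. `pqp` → match
6. `pppqpq` → match
7. `rqqqq` → match
8. `pqpqpp` → match
9. `rqp` → match
10. `pppppp` → match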